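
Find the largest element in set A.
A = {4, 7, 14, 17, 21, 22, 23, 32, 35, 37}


Set A = {4, 7, 14, 17, 21, 22, 23, 32, 35, 37}
Elements in ascending order: 4, 7, 14, 17, 21, 22, 23, 32, 35, 37
The largest element is 37.

37


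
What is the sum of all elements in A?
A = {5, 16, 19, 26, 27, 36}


Set A = {5, 16, 19, 26, 27, 36}
Sum = 5 + 16 + 19 + 26 + 27 + 36 = 129

129


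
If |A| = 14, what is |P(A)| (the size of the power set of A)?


The set has 14 elements.
The power set contains all possible subsets.
|P(A)| = 2^|A| = 2^14 = 16384

16384


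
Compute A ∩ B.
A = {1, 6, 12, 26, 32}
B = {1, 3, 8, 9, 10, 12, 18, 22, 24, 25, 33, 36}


Set A = {1, 6, 12, 26, 32}
Set B = {1, 3, 8, 9, 10, 12, 18, 22, 24, 25, 33, 36}
A ∩ B includes only elements in both sets.
Check each element of A against B:
1 ✓, 6 ✗, 12 ✓, 26 ✗, 32 ✗
A ∩ B = {1, 12}

{1, 12}


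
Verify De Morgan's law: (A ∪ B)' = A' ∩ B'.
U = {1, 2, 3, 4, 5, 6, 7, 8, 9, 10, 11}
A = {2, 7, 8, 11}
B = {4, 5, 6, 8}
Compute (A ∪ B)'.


U = {1, 2, 3, 4, 5, 6, 7, 8, 9, 10, 11}
A = {2, 7, 8, 11}, B = {4, 5, 6, 8}
A ∪ B = {2, 4, 5, 6, 7, 8, 11}
(A ∪ B)' = U \ (A ∪ B) = {1, 3, 9, 10}
Verification via A' ∩ B': A' = {1, 3, 4, 5, 6, 9, 10}, B' = {1, 2, 3, 7, 9, 10, 11}
A' ∩ B' = {1, 3, 9, 10} ✓

{1, 3, 9, 10}


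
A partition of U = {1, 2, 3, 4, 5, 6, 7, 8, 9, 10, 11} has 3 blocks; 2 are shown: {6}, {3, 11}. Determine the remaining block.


U = {1, 2, 3, 4, 5, 6, 7, 8, 9, 10, 11}
Shown blocks: {6}, {3, 11}
A partition's blocks are pairwise disjoint and cover U, so the missing block = U \ (union of shown blocks).
Union of shown blocks: {3, 6, 11}
Missing block = U \ (union) = {1, 2, 4, 5, 7, 8, 9, 10}

{1, 2, 4, 5, 7, 8, 9, 10}


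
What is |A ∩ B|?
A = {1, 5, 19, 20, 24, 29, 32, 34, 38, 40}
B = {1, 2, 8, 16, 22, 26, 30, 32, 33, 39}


Set A = {1, 5, 19, 20, 24, 29, 32, 34, 38, 40}
Set B = {1, 2, 8, 16, 22, 26, 30, 32, 33, 39}
A ∩ B = {1, 32}
|A ∩ B| = 2

2


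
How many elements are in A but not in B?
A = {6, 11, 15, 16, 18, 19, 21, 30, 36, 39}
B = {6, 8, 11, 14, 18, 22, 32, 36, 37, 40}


Set A = {6, 11, 15, 16, 18, 19, 21, 30, 36, 39}
Set B = {6, 8, 11, 14, 18, 22, 32, 36, 37, 40}
A \ B = {15, 16, 19, 21, 30, 39}
|A \ B| = 6

6


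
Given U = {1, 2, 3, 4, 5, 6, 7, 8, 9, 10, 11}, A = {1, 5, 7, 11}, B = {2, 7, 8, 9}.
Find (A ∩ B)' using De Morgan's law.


U = {1, 2, 3, 4, 5, 6, 7, 8, 9, 10, 11}
A = {1, 5, 7, 11}, B = {2, 7, 8, 9}
A ∩ B = {7}
(A ∩ B)' = U \ (A ∩ B) = {1, 2, 3, 4, 5, 6, 8, 9, 10, 11}
Verification via A' ∪ B': A' = {2, 3, 4, 6, 8, 9, 10}, B' = {1, 3, 4, 5, 6, 10, 11}
A' ∪ B' = {1, 2, 3, 4, 5, 6, 8, 9, 10, 11} ✓

{1, 2, 3, 4, 5, 6, 8, 9, 10, 11}


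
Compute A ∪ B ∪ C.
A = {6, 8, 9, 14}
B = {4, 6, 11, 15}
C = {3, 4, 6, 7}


Set A = {6, 8, 9, 14}
Set B = {4, 6, 11, 15}
Set C = {3, 4, 6, 7}
First, A ∪ B = {4, 6, 8, 9, 11, 14, 15}
Then, (A ∪ B) ∪ C = {3, 4, 6, 7, 8, 9, 11, 14, 15}

{3, 4, 6, 7, 8, 9, 11, 14, 15}


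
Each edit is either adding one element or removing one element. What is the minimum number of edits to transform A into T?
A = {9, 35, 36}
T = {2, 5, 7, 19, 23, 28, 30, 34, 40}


Set A = {9, 35, 36}
Set T = {2, 5, 7, 19, 23, 28, 30, 34, 40}
Elements to remove from A (in A, not in T): {9, 35, 36} → 3 removals
Elements to add to A (in T, not in A): {2, 5, 7, 19, 23, 28, 30, 34, 40} → 9 additions
Total edits = 3 + 9 = 12

12


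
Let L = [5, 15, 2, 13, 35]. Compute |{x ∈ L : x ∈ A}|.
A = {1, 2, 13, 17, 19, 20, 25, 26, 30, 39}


Set A = {1, 2, 13, 17, 19, 20, 25, 26, 30, 39}
Candidates: [5, 15, 2, 13, 35]
Check each candidate:
5 ∉ A, 15 ∉ A, 2 ∈ A, 13 ∈ A, 35 ∉ A
Count of candidates in A: 2

2


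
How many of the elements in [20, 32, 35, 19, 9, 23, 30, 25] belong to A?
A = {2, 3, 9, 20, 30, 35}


Set A = {2, 3, 9, 20, 30, 35}
Candidates: [20, 32, 35, 19, 9, 23, 30, 25]
Check each candidate:
20 ∈ A, 32 ∉ A, 35 ∈ A, 19 ∉ A, 9 ∈ A, 23 ∉ A, 30 ∈ A, 25 ∉ A
Count of candidates in A: 4

4


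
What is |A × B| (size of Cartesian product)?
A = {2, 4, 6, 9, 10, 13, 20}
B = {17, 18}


Set A = {2, 4, 6, 9, 10, 13, 20} has 7 elements.
Set B = {17, 18} has 2 elements.
|A × B| = |A| × |B| = 7 × 2 = 14

14


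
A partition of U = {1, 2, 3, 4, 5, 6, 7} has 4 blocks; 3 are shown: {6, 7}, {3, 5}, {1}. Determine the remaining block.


U = {1, 2, 3, 4, 5, 6, 7}
Shown blocks: {6, 7}, {3, 5}, {1}
A partition's blocks are pairwise disjoint and cover U, so the missing block = U \ (union of shown blocks).
Union of shown blocks: {1, 3, 5, 6, 7}
Missing block = U \ (union) = {2, 4}

{2, 4}


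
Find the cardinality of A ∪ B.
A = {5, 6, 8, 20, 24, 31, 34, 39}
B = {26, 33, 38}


Set A = {5, 6, 8, 20, 24, 31, 34, 39}, |A| = 8
Set B = {26, 33, 38}, |B| = 3
A ∩ B = {}, |A ∩ B| = 0
|A ∪ B| = |A| + |B| - |A ∩ B| = 8 + 3 - 0 = 11

11


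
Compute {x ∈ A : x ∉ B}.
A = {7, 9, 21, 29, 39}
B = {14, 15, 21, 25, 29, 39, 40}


Set A = {7, 9, 21, 29, 39}
Set B = {14, 15, 21, 25, 29, 39, 40}
Check each element of A against B:
7 ∉ B (include), 9 ∉ B (include), 21 ∈ B, 29 ∈ B, 39 ∈ B
Elements of A not in B: {7, 9}

{7, 9}


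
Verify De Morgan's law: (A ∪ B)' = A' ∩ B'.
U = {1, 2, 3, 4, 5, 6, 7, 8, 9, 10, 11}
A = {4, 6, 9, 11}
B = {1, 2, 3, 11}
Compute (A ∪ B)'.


U = {1, 2, 3, 4, 5, 6, 7, 8, 9, 10, 11}
A = {4, 6, 9, 11}, B = {1, 2, 3, 11}
A ∪ B = {1, 2, 3, 4, 6, 9, 11}
(A ∪ B)' = U \ (A ∪ B) = {5, 7, 8, 10}
Verification via A' ∩ B': A' = {1, 2, 3, 5, 7, 8, 10}, B' = {4, 5, 6, 7, 8, 9, 10}
A' ∩ B' = {5, 7, 8, 10} ✓

{5, 7, 8, 10}


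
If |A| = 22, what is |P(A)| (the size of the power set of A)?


The set has 22 elements.
The power set contains all possible subsets.
|P(A)| = 2^|A| = 2^22 = 4194304

4194304


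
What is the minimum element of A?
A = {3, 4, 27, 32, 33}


Set A = {3, 4, 27, 32, 33}
Elements in ascending order: 3, 4, 27, 32, 33
The smallest element is 3.

3


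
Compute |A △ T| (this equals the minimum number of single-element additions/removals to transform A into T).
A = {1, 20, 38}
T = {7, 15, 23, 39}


Set A = {1, 20, 38}
Set T = {7, 15, 23, 39}
Elements to remove from A (in A, not in T): {1, 20, 38} → 3 removals
Elements to add to A (in T, not in A): {7, 15, 23, 39} → 4 additions
Total edits = 3 + 4 = 7

7


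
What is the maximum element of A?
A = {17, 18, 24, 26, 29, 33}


Set A = {17, 18, 24, 26, 29, 33}
Elements in ascending order: 17, 18, 24, 26, 29, 33
The largest element is 33.

33


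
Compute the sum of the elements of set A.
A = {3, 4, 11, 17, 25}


Set A = {3, 4, 11, 17, 25}
Sum = 3 + 4 + 11 + 17 + 25 = 60

60


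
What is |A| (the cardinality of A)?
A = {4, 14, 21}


Set A = {4, 14, 21}
Listing elements: 4, 14, 21
Counting: 3 elements
|A| = 3

3


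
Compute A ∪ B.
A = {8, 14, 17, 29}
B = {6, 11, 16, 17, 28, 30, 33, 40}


Set A = {8, 14, 17, 29}
Set B = {6, 11, 16, 17, 28, 30, 33, 40}
A ∪ B includes all elements in either set.
Elements from A: {8, 14, 17, 29}
Elements from B not already included: {6, 11, 16, 28, 30, 33, 40}
A ∪ B = {6, 8, 11, 14, 16, 17, 28, 29, 30, 33, 40}

{6, 8, 11, 14, 16, 17, 28, 29, 30, 33, 40}


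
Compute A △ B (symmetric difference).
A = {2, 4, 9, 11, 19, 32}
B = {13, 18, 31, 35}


Set A = {2, 4, 9, 11, 19, 32}
Set B = {13, 18, 31, 35}
A △ B = (A \ B) ∪ (B \ A)
Elements in A but not B: {2, 4, 9, 11, 19, 32}
Elements in B but not A: {13, 18, 31, 35}
A △ B = {2, 4, 9, 11, 13, 18, 19, 31, 32, 35}

{2, 4, 9, 11, 13, 18, 19, 31, 32, 35}


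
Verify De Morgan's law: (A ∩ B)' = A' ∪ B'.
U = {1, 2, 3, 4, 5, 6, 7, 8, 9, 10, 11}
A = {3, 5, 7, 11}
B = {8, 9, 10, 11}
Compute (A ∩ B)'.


U = {1, 2, 3, 4, 5, 6, 7, 8, 9, 10, 11}
A = {3, 5, 7, 11}, B = {8, 9, 10, 11}
A ∩ B = {11}
(A ∩ B)' = U \ (A ∩ B) = {1, 2, 3, 4, 5, 6, 7, 8, 9, 10}
Verification via A' ∪ B': A' = {1, 2, 4, 6, 8, 9, 10}, B' = {1, 2, 3, 4, 5, 6, 7}
A' ∪ B' = {1, 2, 3, 4, 5, 6, 7, 8, 9, 10} ✓

{1, 2, 3, 4, 5, 6, 7, 8, 9, 10}


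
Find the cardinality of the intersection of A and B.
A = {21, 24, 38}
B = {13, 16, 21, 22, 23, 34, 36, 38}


Set A = {21, 24, 38}
Set B = {13, 16, 21, 22, 23, 34, 36, 38}
A ∩ B = {21, 38}
|A ∩ B| = 2

2


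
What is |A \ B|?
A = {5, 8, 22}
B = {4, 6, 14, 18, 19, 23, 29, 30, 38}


Set A = {5, 8, 22}
Set B = {4, 6, 14, 18, 19, 23, 29, 30, 38}
A \ B = {5, 8, 22}
|A \ B| = 3

3


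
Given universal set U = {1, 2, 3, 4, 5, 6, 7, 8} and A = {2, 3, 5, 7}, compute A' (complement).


Universal set U = {1, 2, 3, 4, 5, 6, 7, 8}
Set A = {2, 3, 5, 7}
A' = U \ A = elements in U but not in A
Checking each element of U:
1 (not in A, include), 2 (in A, exclude), 3 (in A, exclude), 4 (not in A, include), 5 (in A, exclude), 6 (not in A, include), 7 (in A, exclude), 8 (not in A, include)
A' = {1, 4, 6, 8}

{1, 4, 6, 8}


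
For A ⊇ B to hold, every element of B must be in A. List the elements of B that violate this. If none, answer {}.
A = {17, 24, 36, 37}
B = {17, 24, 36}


Set A = {17, 24, 36, 37}
Set B = {17, 24, 36}
Check each element of B against A:
17 ∈ A, 24 ∈ A, 36 ∈ A
Elements of B not in A: {}

{}


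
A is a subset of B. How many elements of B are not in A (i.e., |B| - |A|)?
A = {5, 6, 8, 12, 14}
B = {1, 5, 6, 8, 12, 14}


Set A = {5, 6, 8, 12, 14}, |A| = 5
Set B = {1, 5, 6, 8, 12, 14}, |B| = 6
Since A ⊆ B: B \ A = {1}
|B| - |A| = 6 - 5 = 1

1


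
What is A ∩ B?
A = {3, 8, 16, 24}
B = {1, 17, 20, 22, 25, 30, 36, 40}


Set A = {3, 8, 16, 24}
Set B = {1, 17, 20, 22, 25, 30, 36, 40}
A ∩ B includes only elements in both sets.
Check each element of A against B:
3 ✗, 8 ✗, 16 ✗, 24 ✗
A ∩ B = {}

{}


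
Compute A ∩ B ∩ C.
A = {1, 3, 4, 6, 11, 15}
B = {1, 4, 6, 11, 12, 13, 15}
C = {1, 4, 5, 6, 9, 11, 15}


Set A = {1, 3, 4, 6, 11, 15}
Set B = {1, 4, 6, 11, 12, 13, 15}
Set C = {1, 4, 5, 6, 9, 11, 15}
First, A ∩ B = {1, 4, 6, 11, 15}
Then, (A ∩ B) ∩ C = {1, 4, 6, 11, 15}

{1, 4, 6, 11, 15}


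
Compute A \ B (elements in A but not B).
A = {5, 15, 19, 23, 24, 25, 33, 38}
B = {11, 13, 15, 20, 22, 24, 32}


Set A = {5, 15, 19, 23, 24, 25, 33, 38}
Set B = {11, 13, 15, 20, 22, 24, 32}
A \ B includes elements in A that are not in B.
Check each element of A:
5 (not in B, keep), 15 (in B, remove), 19 (not in B, keep), 23 (not in B, keep), 24 (in B, remove), 25 (not in B, keep), 33 (not in B, keep), 38 (not in B, keep)
A \ B = {5, 19, 23, 25, 33, 38}

{5, 19, 23, 25, 33, 38}


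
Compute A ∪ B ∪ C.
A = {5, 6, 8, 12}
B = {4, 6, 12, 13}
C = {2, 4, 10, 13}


Set A = {5, 6, 8, 12}
Set B = {4, 6, 12, 13}
Set C = {2, 4, 10, 13}
First, A ∪ B = {4, 5, 6, 8, 12, 13}
Then, (A ∪ B) ∪ C = {2, 4, 5, 6, 8, 10, 12, 13}

{2, 4, 5, 6, 8, 10, 12, 13}


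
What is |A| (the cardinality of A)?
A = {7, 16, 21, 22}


Set A = {7, 16, 21, 22}
Listing elements: 7, 16, 21, 22
Counting: 4 elements
|A| = 4

4


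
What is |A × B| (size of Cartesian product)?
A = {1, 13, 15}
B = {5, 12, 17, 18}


Set A = {1, 13, 15} has 3 elements.
Set B = {5, 12, 17, 18} has 4 elements.
|A × B| = |A| × |B| = 3 × 4 = 12

12


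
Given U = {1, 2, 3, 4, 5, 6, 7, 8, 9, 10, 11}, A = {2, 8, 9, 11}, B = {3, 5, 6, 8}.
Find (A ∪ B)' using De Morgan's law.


U = {1, 2, 3, 4, 5, 6, 7, 8, 9, 10, 11}
A = {2, 8, 9, 11}, B = {3, 5, 6, 8}
A ∪ B = {2, 3, 5, 6, 8, 9, 11}
(A ∪ B)' = U \ (A ∪ B) = {1, 4, 7, 10}
Verification via A' ∩ B': A' = {1, 3, 4, 5, 6, 7, 10}, B' = {1, 2, 4, 7, 9, 10, 11}
A' ∩ B' = {1, 4, 7, 10} ✓

{1, 4, 7, 10}


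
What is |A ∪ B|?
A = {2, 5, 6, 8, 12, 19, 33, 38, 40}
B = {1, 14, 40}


Set A = {2, 5, 6, 8, 12, 19, 33, 38, 40}, |A| = 9
Set B = {1, 14, 40}, |B| = 3
A ∩ B = {40}, |A ∩ B| = 1
|A ∪ B| = |A| + |B| - |A ∩ B| = 9 + 3 - 1 = 11

11


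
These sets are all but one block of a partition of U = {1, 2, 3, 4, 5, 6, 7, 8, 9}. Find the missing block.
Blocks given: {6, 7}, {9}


U = {1, 2, 3, 4, 5, 6, 7, 8, 9}
Shown blocks: {6, 7}, {9}
A partition's blocks are pairwise disjoint and cover U, so the missing block = U \ (union of shown blocks).
Union of shown blocks: {6, 7, 9}
Missing block = U \ (union) = {1, 2, 3, 4, 5, 8}

{1, 2, 3, 4, 5, 8}


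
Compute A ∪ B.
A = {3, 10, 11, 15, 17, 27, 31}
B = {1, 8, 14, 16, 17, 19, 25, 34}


Set A = {3, 10, 11, 15, 17, 27, 31}
Set B = {1, 8, 14, 16, 17, 19, 25, 34}
A ∪ B includes all elements in either set.
Elements from A: {3, 10, 11, 15, 17, 27, 31}
Elements from B not already included: {1, 8, 14, 16, 19, 25, 34}
A ∪ B = {1, 3, 8, 10, 11, 14, 15, 16, 17, 19, 25, 27, 31, 34}

{1, 3, 8, 10, 11, 14, 15, 16, 17, 19, 25, 27, 31, 34}


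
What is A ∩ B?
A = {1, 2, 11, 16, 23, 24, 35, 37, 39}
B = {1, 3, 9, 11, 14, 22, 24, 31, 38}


Set A = {1, 2, 11, 16, 23, 24, 35, 37, 39}
Set B = {1, 3, 9, 11, 14, 22, 24, 31, 38}
A ∩ B includes only elements in both sets.
Check each element of A against B:
1 ✓, 2 ✗, 11 ✓, 16 ✗, 23 ✗, 24 ✓, 35 ✗, 37 ✗, 39 ✗
A ∩ B = {1, 11, 24}

{1, 11, 24}


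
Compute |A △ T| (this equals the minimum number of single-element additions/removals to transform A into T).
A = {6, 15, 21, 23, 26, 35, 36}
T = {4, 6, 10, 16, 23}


Set A = {6, 15, 21, 23, 26, 35, 36}
Set T = {4, 6, 10, 16, 23}
Elements to remove from A (in A, not in T): {15, 21, 26, 35, 36} → 5 removals
Elements to add to A (in T, not in A): {4, 10, 16} → 3 additions
Total edits = 5 + 3 = 8

8


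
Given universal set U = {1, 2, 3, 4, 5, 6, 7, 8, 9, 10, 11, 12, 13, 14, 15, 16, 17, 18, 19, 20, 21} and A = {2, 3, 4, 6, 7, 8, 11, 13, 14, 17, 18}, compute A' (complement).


Universal set U = {1, 2, 3, 4, 5, 6, 7, 8, 9, 10, 11, 12, 13, 14, 15, 16, 17, 18, 19, 20, 21}
Set A = {2, 3, 4, 6, 7, 8, 11, 13, 14, 17, 18}
A' = U \ A = elements in U but not in A
Checking each element of U:
1 (not in A, include), 2 (in A, exclude), 3 (in A, exclude), 4 (in A, exclude), 5 (not in A, include), 6 (in A, exclude), 7 (in A, exclude), 8 (in A, exclude), 9 (not in A, include), 10 (not in A, include), 11 (in A, exclude), 12 (not in A, include), 13 (in A, exclude), 14 (in A, exclude), 15 (not in A, include), 16 (not in A, include), 17 (in A, exclude), 18 (in A, exclude), 19 (not in A, include), 20 (not in A, include), 21 (not in A, include)
A' = {1, 5, 9, 10, 12, 15, 16, 19, 20, 21}

{1, 5, 9, 10, 12, 15, 16, 19, 20, 21}


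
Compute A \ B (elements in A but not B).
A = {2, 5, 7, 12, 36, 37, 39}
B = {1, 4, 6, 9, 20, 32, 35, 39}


Set A = {2, 5, 7, 12, 36, 37, 39}
Set B = {1, 4, 6, 9, 20, 32, 35, 39}
A \ B includes elements in A that are not in B.
Check each element of A:
2 (not in B, keep), 5 (not in B, keep), 7 (not in B, keep), 12 (not in B, keep), 36 (not in B, keep), 37 (not in B, keep), 39 (in B, remove)
A \ B = {2, 5, 7, 12, 36, 37}

{2, 5, 7, 12, 36, 37}


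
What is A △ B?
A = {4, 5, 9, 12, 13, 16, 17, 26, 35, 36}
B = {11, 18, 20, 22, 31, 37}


Set A = {4, 5, 9, 12, 13, 16, 17, 26, 35, 36}
Set B = {11, 18, 20, 22, 31, 37}
A △ B = (A \ B) ∪ (B \ A)
Elements in A but not B: {4, 5, 9, 12, 13, 16, 17, 26, 35, 36}
Elements in B but not A: {11, 18, 20, 22, 31, 37}
A △ B = {4, 5, 9, 11, 12, 13, 16, 17, 18, 20, 22, 26, 31, 35, 36, 37}

{4, 5, 9, 11, 12, 13, 16, 17, 18, 20, 22, 26, 31, 35, 36, 37}


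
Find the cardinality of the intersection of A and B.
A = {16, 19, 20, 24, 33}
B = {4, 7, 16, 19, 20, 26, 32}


Set A = {16, 19, 20, 24, 33}
Set B = {4, 7, 16, 19, 20, 26, 32}
A ∩ B = {16, 19, 20}
|A ∩ B| = 3

3


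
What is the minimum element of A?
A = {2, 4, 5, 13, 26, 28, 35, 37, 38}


Set A = {2, 4, 5, 13, 26, 28, 35, 37, 38}
Elements in ascending order: 2, 4, 5, 13, 26, 28, 35, 37, 38
The smallest element is 2.

2


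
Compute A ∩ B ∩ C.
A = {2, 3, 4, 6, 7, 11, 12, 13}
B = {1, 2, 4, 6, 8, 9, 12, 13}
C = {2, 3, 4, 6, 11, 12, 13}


Set A = {2, 3, 4, 6, 7, 11, 12, 13}
Set B = {1, 2, 4, 6, 8, 9, 12, 13}
Set C = {2, 3, 4, 6, 11, 12, 13}
First, A ∩ B = {2, 4, 6, 12, 13}
Then, (A ∩ B) ∩ C = {2, 4, 6, 12, 13}

{2, 4, 6, 12, 13}


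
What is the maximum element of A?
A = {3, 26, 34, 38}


Set A = {3, 26, 34, 38}
Elements in ascending order: 3, 26, 34, 38
The largest element is 38.

38


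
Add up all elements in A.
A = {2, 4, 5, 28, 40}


Set A = {2, 4, 5, 28, 40}
Sum = 2 + 4 + 5 + 28 + 40 = 79

79


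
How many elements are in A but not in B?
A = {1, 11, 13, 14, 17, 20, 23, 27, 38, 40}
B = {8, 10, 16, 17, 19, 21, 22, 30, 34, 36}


Set A = {1, 11, 13, 14, 17, 20, 23, 27, 38, 40}
Set B = {8, 10, 16, 17, 19, 21, 22, 30, 34, 36}
A \ B = {1, 11, 13, 14, 20, 23, 27, 38, 40}
|A \ B| = 9

9


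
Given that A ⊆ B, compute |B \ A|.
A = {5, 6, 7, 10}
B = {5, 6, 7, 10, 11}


Set A = {5, 6, 7, 10}, |A| = 4
Set B = {5, 6, 7, 10, 11}, |B| = 5
Since A ⊆ B: B \ A = {11}
|B| - |A| = 5 - 4 = 1

1


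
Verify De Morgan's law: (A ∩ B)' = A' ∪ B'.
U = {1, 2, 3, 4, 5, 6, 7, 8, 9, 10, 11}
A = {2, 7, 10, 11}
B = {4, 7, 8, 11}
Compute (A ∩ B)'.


U = {1, 2, 3, 4, 5, 6, 7, 8, 9, 10, 11}
A = {2, 7, 10, 11}, B = {4, 7, 8, 11}
A ∩ B = {7, 11}
(A ∩ B)' = U \ (A ∩ B) = {1, 2, 3, 4, 5, 6, 8, 9, 10}
Verification via A' ∪ B': A' = {1, 3, 4, 5, 6, 8, 9}, B' = {1, 2, 3, 5, 6, 9, 10}
A' ∪ B' = {1, 2, 3, 4, 5, 6, 8, 9, 10} ✓

{1, 2, 3, 4, 5, 6, 8, 9, 10}


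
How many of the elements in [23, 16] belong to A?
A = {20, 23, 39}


Set A = {20, 23, 39}
Candidates: [23, 16]
Check each candidate:
23 ∈ A, 16 ∉ A
Count of candidates in A: 1

1


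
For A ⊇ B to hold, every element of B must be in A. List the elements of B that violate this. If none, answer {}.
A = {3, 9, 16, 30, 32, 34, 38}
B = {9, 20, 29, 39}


Set A = {3, 9, 16, 30, 32, 34, 38}
Set B = {9, 20, 29, 39}
Check each element of B against A:
9 ∈ A, 20 ∉ A (include), 29 ∉ A (include), 39 ∉ A (include)
Elements of B not in A: {20, 29, 39}

{20, 29, 39}


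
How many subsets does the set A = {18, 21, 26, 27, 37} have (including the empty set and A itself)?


Set A = {18, 21, 26, 27, 37}
|A| = 5
The power set P(A) contains all subsets of A.
|P(A)| = 2^|A| = 2^5 = 32

32


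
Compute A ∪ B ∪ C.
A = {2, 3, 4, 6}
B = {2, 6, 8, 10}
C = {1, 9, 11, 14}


Set A = {2, 3, 4, 6}
Set B = {2, 6, 8, 10}
Set C = {1, 9, 11, 14}
First, A ∪ B = {2, 3, 4, 6, 8, 10}
Then, (A ∪ B) ∪ C = {1, 2, 3, 4, 6, 8, 9, 10, 11, 14}

{1, 2, 3, 4, 6, 8, 9, 10, 11, 14}


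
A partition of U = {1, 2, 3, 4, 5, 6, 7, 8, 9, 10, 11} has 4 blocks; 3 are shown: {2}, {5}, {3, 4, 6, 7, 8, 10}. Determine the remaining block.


U = {1, 2, 3, 4, 5, 6, 7, 8, 9, 10, 11}
Shown blocks: {2}, {5}, {3, 4, 6, 7, 8, 10}
A partition's blocks are pairwise disjoint and cover U, so the missing block = U \ (union of shown blocks).
Union of shown blocks: {2, 3, 4, 5, 6, 7, 8, 10}
Missing block = U \ (union) = {1, 9, 11}

{1, 9, 11}


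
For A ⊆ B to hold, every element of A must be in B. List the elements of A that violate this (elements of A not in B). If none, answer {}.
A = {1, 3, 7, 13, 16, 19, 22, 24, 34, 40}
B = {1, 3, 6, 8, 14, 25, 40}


Set A = {1, 3, 7, 13, 16, 19, 22, 24, 34, 40}
Set B = {1, 3, 6, 8, 14, 25, 40}
Check each element of A against B:
1 ∈ B, 3 ∈ B, 7 ∉ B (include), 13 ∉ B (include), 16 ∉ B (include), 19 ∉ B (include), 22 ∉ B (include), 24 ∉ B (include), 34 ∉ B (include), 40 ∈ B
Elements of A not in B: {7, 13, 16, 19, 22, 24, 34}

{7, 13, 16, 19, 22, 24, 34}


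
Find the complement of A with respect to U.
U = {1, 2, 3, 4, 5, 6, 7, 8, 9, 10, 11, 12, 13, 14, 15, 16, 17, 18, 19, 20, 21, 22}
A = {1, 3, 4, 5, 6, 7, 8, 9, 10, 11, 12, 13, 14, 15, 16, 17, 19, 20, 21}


Universal set U = {1, 2, 3, 4, 5, 6, 7, 8, 9, 10, 11, 12, 13, 14, 15, 16, 17, 18, 19, 20, 21, 22}
Set A = {1, 3, 4, 5, 6, 7, 8, 9, 10, 11, 12, 13, 14, 15, 16, 17, 19, 20, 21}
A' = U \ A = elements in U but not in A
Checking each element of U:
1 (in A, exclude), 2 (not in A, include), 3 (in A, exclude), 4 (in A, exclude), 5 (in A, exclude), 6 (in A, exclude), 7 (in A, exclude), 8 (in A, exclude), 9 (in A, exclude), 10 (in A, exclude), 11 (in A, exclude), 12 (in A, exclude), 13 (in A, exclude), 14 (in A, exclude), 15 (in A, exclude), 16 (in A, exclude), 17 (in A, exclude), 18 (not in A, include), 19 (in A, exclude), 20 (in A, exclude), 21 (in A, exclude), 22 (not in A, include)
A' = {2, 18, 22}

{2, 18, 22}


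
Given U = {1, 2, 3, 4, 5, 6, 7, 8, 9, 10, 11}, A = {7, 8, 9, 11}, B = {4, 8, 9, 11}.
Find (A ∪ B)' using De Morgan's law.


U = {1, 2, 3, 4, 5, 6, 7, 8, 9, 10, 11}
A = {7, 8, 9, 11}, B = {4, 8, 9, 11}
A ∪ B = {4, 7, 8, 9, 11}
(A ∪ B)' = U \ (A ∪ B) = {1, 2, 3, 5, 6, 10}
Verification via A' ∩ B': A' = {1, 2, 3, 4, 5, 6, 10}, B' = {1, 2, 3, 5, 6, 7, 10}
A' ∩ B' = {1, 2, 3, 5, 6, 10} ✓

{1, 2, 3, 5, 6, 10}


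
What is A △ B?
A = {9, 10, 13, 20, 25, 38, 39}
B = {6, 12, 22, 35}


Set A = {9, 10, 13, 20, 25, 38, 39}
Set B = {6, 12, 22, 35}
A △ B = (A \ B) ∪ (B \ A)
Elements in A but not B: {9, 10, 13, 20, 25, 38, 39}
Elements in B but not A: {6, 12, 22, 35}
A △ B = {6, 9, 10, 12, 13, 20, 22, 25, 35, 38, 39}

{6, 9, 10, 12, 13, 20, 22, 25, 35, 38, 39}


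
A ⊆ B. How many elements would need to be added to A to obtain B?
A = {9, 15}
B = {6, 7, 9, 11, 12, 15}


Set A = {9, 15}, |A| = 2
Set B = {6, 7, 9, 11, 12, 15}, |B| = 6
Since A ⊆ B: B \ A = {6, 7, 11, 12}
|B| - |A| = 6 - 2 = 4

4


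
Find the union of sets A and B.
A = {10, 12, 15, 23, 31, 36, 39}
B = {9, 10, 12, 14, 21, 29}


Set A = {10, 12, 15, 23, 31, 36, 39}
Set B = {9, 10, 12, 14, 21, 29}
A ∪ B includes all elements in either set.
Elements from A: {10, 12, 15, 23, 31, 36, 39}
Elements from B not already included: {9, 14, 21, 29}
A ∪ B = {9, 10, 12, 14, 15, 21, 23, 29, 31, 36, 39}

{9, 10, 12, 14, 15, 21, 23, 29, 31, 36, 39}


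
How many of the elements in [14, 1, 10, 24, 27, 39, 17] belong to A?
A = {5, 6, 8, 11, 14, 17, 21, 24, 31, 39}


Set A = {5, 6, 8, 11, 14, 17, 21, 24, 31, 39}
Candidates: [14, 1, 10, 24, 27, 39, 17]
Check each candidate:
14 ∈ A, 1 ∉ A, 10 ∉ A, 24 ∈ A, 27 ∉ A, 39 ∈ A, 17 ∈ A
Count of candidates in A: 4

4


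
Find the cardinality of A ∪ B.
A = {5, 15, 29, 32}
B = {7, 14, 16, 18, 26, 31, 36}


Set A = {5, 15, 29, 32}, |A| = 4
Set B = {7, 14, 16, 18, 26, 31, 36}, |B| = 7
A ∩ B = {}, |A ∩ B| = 0
|A ∪ B| = |A| + |B| - |A ∩ B| = 4 + 7 - 0 = 11

11


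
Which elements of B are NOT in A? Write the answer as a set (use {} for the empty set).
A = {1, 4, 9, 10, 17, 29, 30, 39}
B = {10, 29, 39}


Set A = {1, 4, 9, 10, 17, 29, 30, 39}
Set B = {10, 29, 39}
Check each element of B against A:
10 ∈ A, 29 ∈ A, 39 ∈ A
Elements of B not in A: {}

{}


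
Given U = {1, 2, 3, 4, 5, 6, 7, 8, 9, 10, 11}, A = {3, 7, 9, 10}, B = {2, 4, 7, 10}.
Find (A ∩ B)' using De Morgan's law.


U = {1, 2, 3, 4, 5, 6, 7, 8, 9, 10, 11}
A = {3, 7, 9, 10}, B = {2, 4, 7, 10}
A ∩ B = {7, 10}
(A ∩ B)' = U \ (A ∩ B) = {1, 2, 3, 4, 5, 6, 8, 9, 11}
Verification via A' ∪ B': A' = {1, 2, 4, 5, 6, 8, 11}, B' = {1, 3, 5, 6, 8, 9, 11}
A' ∪ B' = {1, 2, 3, 4, 5, 6, 8, 9, 11} ✓

{1, 2, 3, 4, 5, 6, 8, 9, 11}


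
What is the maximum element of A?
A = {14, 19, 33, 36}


Set A = {14, 19, 33, 36}
Elements in ascending order: 14, 19, 33, 36
The largest element is 36.

36


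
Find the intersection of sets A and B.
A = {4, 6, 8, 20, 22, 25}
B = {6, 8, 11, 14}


Set A = {4, 6, 8, 20, 22, 25}
Set B = {6, 8, 11, 14}
A ∩ B includes only elements in both sets.
Check each element of A against B:
4 ✗, 6 ✓, 8 ✓, 20 ✗, 22 ✗, 25 ✗
A ∩ B = {6, 8}

{6, 8}


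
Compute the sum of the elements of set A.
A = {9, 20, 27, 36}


Set A = {9, 20, 27, 36}
Sum = 9 + 20 + 27 + 36 = 92

92


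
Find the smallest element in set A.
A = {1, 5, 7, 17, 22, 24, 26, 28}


Set A = {1, 5, 7, 17, 22, 24, 26, 28}
Elements in ascending order: 1, 5, 7, 17, 22, 24, 26, 28
The smallest element is 1.

1


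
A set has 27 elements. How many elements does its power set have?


The set has 27 elements.
The power set contains all possible subsets.
|P(A)| = 2^|A| = 2^27 = 134217728

134217728


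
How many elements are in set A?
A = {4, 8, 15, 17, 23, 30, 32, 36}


Set A = {4, 8, 15, 17, 23, 30, 32, 36}
Listing elements: 4, 8, 15, 17, 23, 30, 32, 36
Counting: 8 elements
|A| = 8

8


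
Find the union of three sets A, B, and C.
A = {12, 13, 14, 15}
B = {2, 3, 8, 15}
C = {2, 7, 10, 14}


Set A = {12, 13, 14, 15}
Set B = {2, 3, 8, 15}
Set C = {2, 7, 10, 14}
First, A ∪ B = {2, 3, 8, 12, 13, 14, 15}
Then, (A ∪ B) ∪ C = {2, 3, 7, 8, 10, 12, 13, 14, 15}

{2, 3, 7, 8, 10, 12, 13, 14, 15}


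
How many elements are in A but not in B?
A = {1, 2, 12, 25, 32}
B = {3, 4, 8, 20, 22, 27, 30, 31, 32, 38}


Set A = {1, 2, 12, 25, 32}
Set B = {3, 4, 8, 20, 22, 27, 30, 31, 32, 38}
A \ B = {1, 2, 12, 25}
|A \ B| = 4

4


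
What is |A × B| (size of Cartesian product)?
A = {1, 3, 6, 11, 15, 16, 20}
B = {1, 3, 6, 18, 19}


Set A = {1, 3, 6, 11, 15, 16, 20} has 7 elements.
Set B = {1, 3, 6, 18, 19} has 5 elements.
|A × B| = |A| × |B| = 7 × 5 = 35

35


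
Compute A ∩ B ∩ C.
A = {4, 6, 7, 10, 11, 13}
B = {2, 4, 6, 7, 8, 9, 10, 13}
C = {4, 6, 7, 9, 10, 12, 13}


Set A = {4, 6, 7, 10, 11, 13}
Set B = {2, 4, 6, 7, 8, 9, 10, 13}
Set C = {4, 6, 7, 9, 10, 12, 13}
First, A ∩ B = {4, 6, 7, 10, 13}
Then, (A ∩ B) ∩ C = {4, 6, 7, 10, 13}

{4, 6, 7, 10, 13}


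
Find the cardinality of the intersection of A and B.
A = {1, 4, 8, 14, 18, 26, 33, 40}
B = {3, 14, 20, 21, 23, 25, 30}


Set A = {1, 4, 8, 14, 18, 26, 33, 40}
Set B = {3, 14, 20, 21, 23, 25, 30}
A ∩ B = {14}
|A ∩ B| = 1

1


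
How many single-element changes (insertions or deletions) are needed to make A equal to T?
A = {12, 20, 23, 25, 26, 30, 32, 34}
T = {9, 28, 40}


Set A = {12, 20, 23, 25, 26, 30, 32, 34}
Set T = {9, 28, 40}
Elements to remove from A (in A, not in T): {12, 20, 23, 25, 26, 30, 32, 34} → 8 removals
Elements to add to A (in T, not in A): {9, 28, 40} → 3 additions
Total edits = 8 + 3 = 11

11


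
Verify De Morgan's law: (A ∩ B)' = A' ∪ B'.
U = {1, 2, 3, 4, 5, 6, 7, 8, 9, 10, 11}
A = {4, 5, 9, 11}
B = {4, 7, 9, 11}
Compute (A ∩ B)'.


U = {1, 2, 3, 4, 5, 6, 7, 8, 9, 10, 11}
A = {4, 5, 9, 11}, B = {4, 7, 9, 11}
A ∩ B = {4, 9, 11}
(A ∩ B)' = U \ (A ∩ B) = {1, 2, 3, 5, 6, 7, 8, 10}
Verification via A' ∪ B': A' = {1, 2, 3, 6, 7, 8, 10}, B' = {1, 2, 3, 5, 6, 8, 10}
A' ∪ B' = {1, 2, 3, 5, 6, 7, 8, 10} ✓

{1, 2, 3, 5, 6, 7, 8, 10}


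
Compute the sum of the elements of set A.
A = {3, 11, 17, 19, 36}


Set A = {3, 11, 17, 19, 36}
Sum = 3 + 11 + 17 + 19 + 36 = 86

86


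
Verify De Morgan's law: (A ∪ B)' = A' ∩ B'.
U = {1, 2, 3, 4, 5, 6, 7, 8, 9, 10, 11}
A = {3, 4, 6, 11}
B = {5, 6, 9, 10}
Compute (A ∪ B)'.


U = {1, 2, 3, 4, 5, 6, 7, 8, 9, 10, 11}
A = {3, 4, 6, 11}, B = {5, 6, 9, 10}
A ∪ B = {3, 4, 5, 6, 9, 10, 11}
(A ∪ B)' = U \ (A ∪ B) = {1, 2, 7, 8}
Verification via A' ∩ B': A' = {1, 2, 5, 7, 8, 9, 10}, B' = {1, 2, 3, 4, 7, 8, 11}
A' ∩ B' = {1, 2, 7, 8} ✓

{1, 2, 7, 8}


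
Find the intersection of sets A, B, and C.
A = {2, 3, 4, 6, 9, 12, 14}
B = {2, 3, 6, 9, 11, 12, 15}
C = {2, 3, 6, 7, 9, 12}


Set A = {2, 3, 4, 6, 9, 12, 14}
Set B = {2, 3, 6, 9, 11, 12, 15}
Set C = {2, 3, 6, 7, 9, 12}
First, A ∩ B = {2, 3, 6, 9, 12}
Then, (A ∩ B) ∩ C = {2, 3, 6, 9, 12}

{2, 3, 6, 9, 12}


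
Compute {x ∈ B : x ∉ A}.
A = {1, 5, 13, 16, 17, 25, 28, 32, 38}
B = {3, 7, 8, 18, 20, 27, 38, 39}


Set A = {1, 5, 13, 16, 17, 25, 28, 32, 38}
Set B = {3, 7, 8, 18, 20, 27, 38, 39}
Check each element of B against A:
3 ∉ A (include), 7 ∉ A (include), 8 ∉ A (include), 18 ∉ A (include), 20 ∉ A (include), 27 ∉ A (include), 38 ∈ A, 39 ∉ A (include)
Elements of B not in A: {3, 7, 8, 18, 20, 27, 39}

{3, 7, 8, 18, 20, 27, 39}


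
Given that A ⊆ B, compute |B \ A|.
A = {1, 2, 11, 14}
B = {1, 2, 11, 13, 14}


Set A = {1, 2, 11, 14}, |A| = 4
Set B = {1, 2, 11, 13, 14}, |B| = 5
Since A ⊆ B: B \ A = {13}
|B| - |A| = 5 - 4 = 1

1


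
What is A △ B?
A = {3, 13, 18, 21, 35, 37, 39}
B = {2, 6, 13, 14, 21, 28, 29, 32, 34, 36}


Set A = {3, 13, 18, 21, 35, 37, 39}
Set B = {2, 6, 13, 14, 21, 28, 29, 32, 34, 36}
A △ B = (A \ B) ∪ (B \ A)
Elements in A but not B: {3, 18, 35, 37, 39}
Elements in B but not A: {2, 6, 14, 28, 29, 32, 34, 36}
A △ B = {2, 3, 6, 14, 18, 28, 29, 32, 34, 35, 36, 37, 39}

{2, 3, 6, 14, 18, 28, 29, 32, 34, 35, 36, 37, 39}


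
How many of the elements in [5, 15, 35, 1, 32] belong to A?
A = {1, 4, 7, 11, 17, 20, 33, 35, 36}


Set A = {1, 4, 7, 11, 17, 20, 33, 35, 36}
Candidates: [5, 15, 35, 1, 32]
Check each candidate:
5 ∉ A, 15 ∉ A, 35 ∈ A, 1 ∈ A, 32 ∉ A
Count of candidates in A: 2

2


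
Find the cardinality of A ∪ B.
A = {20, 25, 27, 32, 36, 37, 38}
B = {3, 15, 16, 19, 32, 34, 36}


Set A = {20, 25, 27, 32, 36, 37, 38}, |A| = 7
Set B = {3, 15, 16, 19, 32, 34, 36}, |B| = 7
A ∩ B = {32, 36}, |A ∩ B| = 2
|A ∪ B| = |A| + |B| - |A ∩ B| = 7 + 7 - 2 = 12

12


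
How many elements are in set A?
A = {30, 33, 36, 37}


Set A = {30, 33, 36, 37}
Listing elements: 30, 33, 36, 37
Counting: 4 elements
|A| = 4

4


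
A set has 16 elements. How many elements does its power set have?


The set has 16 elements.
The power set contains all possible subsets.
|P(A)| = 2^|A| = 2^16 = 65536

65536


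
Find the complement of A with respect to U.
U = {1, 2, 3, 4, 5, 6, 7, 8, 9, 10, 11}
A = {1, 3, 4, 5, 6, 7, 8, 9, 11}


Universal set U = {1, 2, 3, 4, 5, 6, 7, 8, 9, 10, 11}
Set A = {1, 3, 4, 5, 6, 7, 8, 9, 11}
A' = U \ A = elements in U but not in A
Checking each element of U:
1 (in A, exclude), 2 (not in A, include), 3 (in A, exclude), 4 (in A, exclude), 5 (in A, exclude), 6 (in A, exclude), 7 (in A, exclude), 8 (in A, exclude), 9 (in A, exclude), 10 (not in A, include), 11 (in A, exclude)
A' = {2, 10}

{2, 10}


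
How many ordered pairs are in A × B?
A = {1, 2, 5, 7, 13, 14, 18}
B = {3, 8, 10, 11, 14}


Set A = {1, 2, 5, 7, 13, 14, 18} has 7 elements.
Set B = {3, 8, 10, 11, 14} has 5 elements.
|A × B| = |A| × |B| = 7 × 5 = 35

35


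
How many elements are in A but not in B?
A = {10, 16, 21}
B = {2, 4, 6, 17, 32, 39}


Set A = {10, 16, 21}
Set B = {2, 4, 6, 17, 32, 39}
A \ B = {10, 16, 21}
|A \ B| = 3

3


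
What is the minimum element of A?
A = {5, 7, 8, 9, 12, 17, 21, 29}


Set A = {5, 7, 8, 9, 12, 17, 21, 29}
Elements in ascending order: 5, 7, 8, 9, 12, 17, 21, 29
The smallest element is 5.

5


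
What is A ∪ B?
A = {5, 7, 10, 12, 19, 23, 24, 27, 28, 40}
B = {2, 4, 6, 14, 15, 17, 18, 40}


Set A = {5, 7, 10, 12, 19, 23, 24, 27, 28, 40}
Set B = {2, 4, 6, 14, 15, 17, 18, 40}
A ∪ B includes all elements in either set.
Elements from A: {5, 7, 10, 12, 19, 23, 24, 27, 28, 40}
Elements from B not already included: {2, 4, 6, 14, 15, 17, 18}
A ∪ B = {2, 4, 5, 6, 7, 10, 12, 14, 15, 17, 18, 19, 23, 24, 27, 28, 40}

{2, 4, 5, 6, 7, 10, 12, 14, 15, 17, 18, 19, 23, 24, 27, 28, 40}


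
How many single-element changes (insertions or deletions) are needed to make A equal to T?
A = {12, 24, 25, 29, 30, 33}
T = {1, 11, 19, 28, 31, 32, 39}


Set A = {12, 24, 25, 29, 30, 33}
Set T = {1, 11, 19, 28, 31, 32, 39}
Elements to remove from A (in A, not in T): {12, 24, 25, 29, 30, 33} → 6 removals
Elements to add to A (in T, not in A): {1, 11, 19, 28, 31, 32, 39} → 7 additions
Total edits = 6 + 7 = 13

13


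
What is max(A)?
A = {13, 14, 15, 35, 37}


Set A = {13, 14, 15, 35, 37}
Elements in ascending order: 13, 14, 15, 35, 37
The largest element is 37.

37


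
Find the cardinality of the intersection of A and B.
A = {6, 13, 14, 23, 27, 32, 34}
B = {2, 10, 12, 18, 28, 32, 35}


Set A = {6, 13, 14, 23, 27, 32, 34}
Set B = {2, 10, 12, 18, 28, 32, 35}
A ∩ B = {32}
|A ∩ B| = 1

1


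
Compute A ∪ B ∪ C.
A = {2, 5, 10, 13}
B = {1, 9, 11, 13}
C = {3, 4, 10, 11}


Set A = {2, 5, 10, 13}
Set B = {1, 9, 11, 13}
Set C = {3, 4, 10, 11}
First, A ∪ B = {1, 2, 5, 9, 10, 11, 13}
Then, (A ∪ B) ∪ C = {1, 2, 3, 4, 5, 9, 10, 11, 13}

{1, 2, 3, 4, 5, 9, 10, 11, 13}


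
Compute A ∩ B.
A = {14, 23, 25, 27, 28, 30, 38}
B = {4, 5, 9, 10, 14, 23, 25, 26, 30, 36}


Set A = {14, 23, 25, 27, 28, 30, 38}
Set B = {4, 5, 9, 10, 14, 23, 25, 26, 30, 36}
A ∩ B includes only elements in both sets.
Check each element of A against B:
14 ✓, 23 ✓, 25 ✓, 27 ✗, 28 ✗, 30 ✓, 38 ✗
A ∩ B = {14, 23, 25, 30}

{14, 23, 25, 30}


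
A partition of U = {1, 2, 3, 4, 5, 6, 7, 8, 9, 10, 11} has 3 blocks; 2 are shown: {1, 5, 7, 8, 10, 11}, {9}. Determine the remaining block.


U = {1, 2, 3, 4, 5, 6, 7, 8, 9, 10, 11}
Shown blocks: {1, 5, 7, 8, 10, 11}, {9}
A partition's blocks are pairwise disjoint and cover U, so the missing block = U \ (union of shown blocks).
Union of shown blocks: {1, 5, 7, 8, 9, 10, 11}
Missing block = U \ (union) = {2, 3, 4, 6}

{2, 3, 4, 6}


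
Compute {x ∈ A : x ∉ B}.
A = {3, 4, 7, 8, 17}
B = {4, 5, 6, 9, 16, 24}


Set A = {3, 4, 7, 8, 17}
Set B = {4, 5, 6, 9, 16, 24}
Check each element of A against B:
3 ∉ B (include), 4 ∈ B, 7 ∉ B (include), 8 ∉ B (include), 17 ∉ B (include)
Elements of A not in B: {3, 7, 8, 17}

{3, 7, 8, 17}


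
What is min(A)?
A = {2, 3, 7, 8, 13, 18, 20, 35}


Set A = {2, 3, 7, 8, 13, 18, 20, 35}
Elements in ascending order: 2, 3, 7, 8, 13, 18, 20, 35
The smallest element is 2.

2


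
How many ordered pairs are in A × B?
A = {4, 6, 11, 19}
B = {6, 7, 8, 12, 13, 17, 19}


Set A = {4, 6, 11, 19} has 4 elements.
Set B = {6, 7, 8, 12, 13, 17, 19} has 7 elements.
|A × B| = |A| × |B| = 4 × 7 = 28

28


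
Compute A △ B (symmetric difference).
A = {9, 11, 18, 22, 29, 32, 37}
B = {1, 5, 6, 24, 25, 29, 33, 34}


Set A = {9, 11, 18, 22, 29, 32, 37}
Set B = {1, 5, 6, 24, 25, 29, 33, 34}
A △ B = (A \ B) ∪ (B \ A)
Elements in A but not B: {9, 11, 18, 22, 32, 37}
Elements in B but not A: {1, 5, 6, 24, 25, 33, 34}
A △ B = {1, 5, 6, 9, 11, 18, 22, 24, 25, 32, 33, 34, 37}

{1, 5, 6, 9, 11, 18, 22, 24, 25, 32, 33, 34, 37}


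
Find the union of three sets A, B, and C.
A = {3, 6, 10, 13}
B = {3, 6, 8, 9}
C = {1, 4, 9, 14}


Set A = {3, 6, 10, 13}
Set B = {3, 6, 8, 9}
Set C = {1, 4, 9, 14}
First, A ∪ B = {3, 6, 8, 9, 10, 13}
Then, (A ∪ B) ∪ C = {1, 3, 4, 6, 8, 9, 10, 13, 14}

{1, 3, 4, 6, 8, 9, 10, 13, 14}


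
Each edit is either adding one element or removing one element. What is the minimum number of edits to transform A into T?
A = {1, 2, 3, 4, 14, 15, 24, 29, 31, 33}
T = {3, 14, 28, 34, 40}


Set A = {1, 2, 3, 4, 14, 15, 24, 29, 31, 33}
Set T = {3, 14, 28, 34, 40}
Elements to remove from A (in A, not in T): {1, 2, 4, 15, 24, 29, 31, 33} → 8 removals
Elements to add to A (in T, not in A): {28, 34, 40} → 3 additions
Total edits = 8 + 3 = 11

11


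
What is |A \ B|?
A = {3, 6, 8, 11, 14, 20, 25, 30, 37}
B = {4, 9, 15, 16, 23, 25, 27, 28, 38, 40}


Set A = {3, 6, 8, 11, 14, 20, 25, 30, 37}
Set B = {4, 9, 15, 16, 23, 25, 27, 28, 38, 40}
A \ B = {3, 6, 8, 11, 14, 20, 30, 37}
|A \ B| = 8

8


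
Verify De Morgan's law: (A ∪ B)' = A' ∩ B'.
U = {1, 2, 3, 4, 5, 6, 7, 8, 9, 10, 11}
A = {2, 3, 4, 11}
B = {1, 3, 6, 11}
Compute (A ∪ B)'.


U = {1, 2, 3, 4, 5, 6, 7, 8, 9, 10, 11}
A = {2, 3, 4, 11}, B = {1, 3, 6, 11}
A ∪ B = {1, 2, 3, 4, 6, 11}
(A ∪ B)' = U \ (A ∪ B) = {5, 7, 8, 9, 10}
Verification via A' ∩ B': A' = {1, 5, 6, 7, 8, 9, 10}, B' = {2, 4, 5, 7, 8, 9, 10}
A' ∩ B' = {5, 7, 8, 9, 10} ✓

{5, 7, 8, 9, 10}


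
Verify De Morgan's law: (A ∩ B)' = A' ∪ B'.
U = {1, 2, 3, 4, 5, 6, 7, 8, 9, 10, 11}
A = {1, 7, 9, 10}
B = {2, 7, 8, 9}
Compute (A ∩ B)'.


U = {1, 2, 3, 4, 5, 6, 7, 8, 9, 10, 11}
A = {1, 7, 9, 10}, B = {2, 7, 8, 9}
A ∩ B = {7, 9}
(A ∩ B)' = U \ (A ∩ B) = {1, 2, 3, 4, 5, 6, 8, 10, 11}
Verification via A' ∪ B': A' = {2, 3, 4, 5, 6, 8, 11}, B' = {1, 3, 4, 5, 6, 10, 11}
A' ∪ B' = {1, 2, 3, 4, 5, 6, 8, 10, 11} ✓

{1, 2, 3, 4, 5, 6, 8, 10, 11}


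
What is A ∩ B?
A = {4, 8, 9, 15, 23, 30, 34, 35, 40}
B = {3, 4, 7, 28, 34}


Set A = {4, 8, 9, 15, 23, 30, 34, 35, 40}
Set B = {3, 4, 7, 28, 34}
A ∩ B includes only elements in both sets.
Check each element of A against B:
4 ✓, 8 ✗, 9 ✗, 15 ✗, 23 ✗, 30 ✗, 34 ✓, 35 ✗, 40 ✗
A ∩ B = {4, 34}

{4, 34}


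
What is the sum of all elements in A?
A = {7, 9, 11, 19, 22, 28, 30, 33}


Set A = {7, 9, 11, 19, 22, 28, 30, 33}
Sum = 7 + 9 + 11 + 19 + 22 + 28 + 30 + 33 = 159

159


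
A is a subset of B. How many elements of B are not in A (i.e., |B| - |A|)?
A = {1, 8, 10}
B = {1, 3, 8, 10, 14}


Set A = {1, 8, 10}, |A| = 3
Set B = {1, 3, 8, 10, 14}, |B| = 5
Since A ⊆ B: B \ A = {3, 14}
|B| - |A| = 5 - 3 = 2

2


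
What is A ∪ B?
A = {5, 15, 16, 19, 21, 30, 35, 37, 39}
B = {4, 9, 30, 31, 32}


Set A = {5, 15, 16, 19, 21, 30, 35, 37, 39}
Set B = {4, 9, 30, 31, 32}
A ∪ B includes all elements in either set.
Elements from A: {5, 15, 16, 19, 21, 30, 35, 37, 39}
Elements from B not already included: {4, 9, 31, 32}
A ∪ B = {4, 5, 9, 15, 16, 19, 21, 30, 31, 32, 35, 37, 39}

{4, 5, 9, 15, 16, 19, 21, 30, 31, 32, 35, 37, 39}


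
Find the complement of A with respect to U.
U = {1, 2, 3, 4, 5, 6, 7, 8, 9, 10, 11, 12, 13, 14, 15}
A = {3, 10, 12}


Universal set U = {1, 2, 3, 4, 5, 6, 7, 8, 9, 10, 11, 12, 13, 14, 15}
Set A = {3, 10, 12}
A' = U \ A = elements in U but not in A
Checking each element of U:
1 (not in A, include), 2 (not in A, include), 3 (in A, exclude), 4 (not in A, include), 5 (not in A, include), 6 (not in A, include), 7 (not in A, include), 8 (not in A, include), 9 (not in A, include), 10 (in A, exclude), 11 (not in A, include), 12 (in A, exclude), 13 (not in A, include), 14 (not in A, include), 15 (not in A, include)
A' = {1, 2, 4, 5, 6, 7, 8, 9, 11, 13, 14, 15}

{1, 2, 4, 5, 6, 7, 8, 9, 11, 13, 14, 15}


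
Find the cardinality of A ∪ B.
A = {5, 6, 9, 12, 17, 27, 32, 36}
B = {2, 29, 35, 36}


Set A = {5, 6, 9, 12, 17, 27, 32, 36}, |A| = 8
Set B = {2, 29, 35, 36}, |B| = 4
A ∩ B = {36}, |A ∩ B| = 1
|A ∪ B| = |A| + |B| - |A ∩ B| = 8 + 4 - 1 = 11

11


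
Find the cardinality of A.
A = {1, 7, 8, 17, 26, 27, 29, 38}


Set A = {1, 7, 8, 17, 26, 27, 29, 38}
Listing elements: 1, 7, 8, 17, 26, 27, 29, 38
Counting: 8 elements
|A| = 8

8


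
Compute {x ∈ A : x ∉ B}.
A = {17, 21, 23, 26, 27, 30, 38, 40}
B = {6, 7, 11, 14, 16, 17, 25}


Set A = {17, 21, 23, 26, 27, 30, 38, 40}
Set B = {6, 7, 11, 14, 16, 17, 25}
Check each element of A against B:
17 ∈ B, 21 ∉ B (include), 23 ∉ B (include), 26 ∉ B (include), 27 ∉ B (include), 30 ∉ B (include), 38 ∉ B (include), 40 ∉ B (include)
Elements of A not in B: {21, 23, 26, 27, 30, 38, 40}

{21, 23, 26, 27, 30, 38, 40}


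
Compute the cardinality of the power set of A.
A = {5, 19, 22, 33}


Set A = {5, 19, 22, 33}
|A| = 4
The power set P(A) contains all subsets of A.
|P(A)| = 2^|A| = 2^4 = 16

16


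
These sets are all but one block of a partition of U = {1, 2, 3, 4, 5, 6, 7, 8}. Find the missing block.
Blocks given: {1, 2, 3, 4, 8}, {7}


U = {1, 2, 3, 4, 5, 6, 7, 8}
Shown blocks: {1, 2, 3, 4, 8}, {7}
A partition's blocks are pairwise disjoint and cover U, so the missing block = U \ (union of shown blocks).
Union of shown blocks: {1, 2, 3, 4, 7, 8}
Missing block = U \ (union) = {5, 6}

{5, 6}


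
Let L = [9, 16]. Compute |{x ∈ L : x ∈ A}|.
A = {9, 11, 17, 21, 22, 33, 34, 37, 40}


Set A = {9, 11, 17, 21, 22, 33, 34, 37, 40}
Candidates: [9, 16]
Check each candidate:
9 ∈ A, 16 ∉ A
Count of candidates in A: 1

1


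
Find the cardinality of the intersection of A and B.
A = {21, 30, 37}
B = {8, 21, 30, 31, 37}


Set A = {21, 30, 37}
Set B = {8, 21, 30, 31, 37}
A ∩ B = {21, 30, 37}
|A ∩ B| = 3

3
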